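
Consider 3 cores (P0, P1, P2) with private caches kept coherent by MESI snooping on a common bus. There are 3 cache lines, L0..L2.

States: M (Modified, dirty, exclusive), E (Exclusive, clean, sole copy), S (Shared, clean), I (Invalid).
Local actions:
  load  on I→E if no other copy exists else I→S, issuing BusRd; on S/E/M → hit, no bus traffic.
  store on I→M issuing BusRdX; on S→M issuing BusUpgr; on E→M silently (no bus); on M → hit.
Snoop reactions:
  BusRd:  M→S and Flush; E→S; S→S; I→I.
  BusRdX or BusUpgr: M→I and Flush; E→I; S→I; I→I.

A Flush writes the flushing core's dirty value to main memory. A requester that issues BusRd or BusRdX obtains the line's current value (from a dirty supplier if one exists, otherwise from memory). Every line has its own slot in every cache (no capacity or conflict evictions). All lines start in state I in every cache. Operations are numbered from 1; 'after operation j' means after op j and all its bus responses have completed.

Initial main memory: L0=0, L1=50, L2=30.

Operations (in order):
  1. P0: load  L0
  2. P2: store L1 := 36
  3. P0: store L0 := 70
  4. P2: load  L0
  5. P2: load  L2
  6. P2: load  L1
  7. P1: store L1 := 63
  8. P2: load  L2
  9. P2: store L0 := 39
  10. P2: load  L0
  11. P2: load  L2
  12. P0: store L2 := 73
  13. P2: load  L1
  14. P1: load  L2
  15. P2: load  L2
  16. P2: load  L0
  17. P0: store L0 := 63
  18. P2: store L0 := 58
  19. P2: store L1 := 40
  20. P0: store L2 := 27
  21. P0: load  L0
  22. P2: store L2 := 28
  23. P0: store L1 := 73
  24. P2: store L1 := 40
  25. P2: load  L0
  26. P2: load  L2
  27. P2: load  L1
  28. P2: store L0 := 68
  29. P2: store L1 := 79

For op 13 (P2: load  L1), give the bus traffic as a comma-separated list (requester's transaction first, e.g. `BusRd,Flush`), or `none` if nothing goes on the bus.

bus = BusRd,Flush

[1] P0: load  L0 | P0:E(0), P1:I, P2:I | bus: BusRd
[2] P2: store L1 := 36 | P0:I, P1:I, P2:M(36) | bus: BusRdX
[3] P0: store L0 := 70 | P0:M(70), P1:I, P2:I | bus: none
[4] P2: load  L0 | P0:S(70), P1:I, P2:S(70) | bus: BusRd,Flush
[5] P2: load  L2 | P0:I, P1:I, P2:E(30) | bus: BusRd
[6] P2: load  L1 | P0:I, P1:I, P2:M(36) | bus: none
[7] P1: store L1 := 63 | P0:I, P1:M(63), P2:I | bus: BusRdX,Flush
[8] P2: load  L2 | P0:I, P1:I, P2:E(30) | bus: none
[9] P2: store L0 := 39 | P0:I, P1:I, P2:M(39) | bus: BusUpgr
[10] P2: load  L0 | P0:I, P1:I, P2:M(39) | bus: none
[11] P2: load  L2 | P0:I, P1:I, P2:E(30) | bus: none
[12] P0: store L2 := 73 | P0:M(73), P1:I, P2:I | bus: BusRdX
[13] P2: load  L1 | P0:I, P1:S(63), P2:S(63) | bus: BusRd,Flush
[14] P1: load  L2 | P0:S(73), P1:S(73), P2:I | bus: BusRd,Flush
[15] P2: load  L2 | P0:S(73), P1:S(73), P2:S(73) | bus: BusRd
[16] P2: load  L0 | P0:I, P1:I, P2:M(39) | bus: none
[17] P0: store L0 := 63 | P0:M(63), P1:I, P2:I | bus: BusRdX,Flush
[18] P2: store L0 := 58 | P0:I, P1:I, P2:M(58) | bus: BusRdX,Flush
[19] P2: store L1 := 40 | P0:I, P1:I, P2:M(40) | bus: BusUpgr
[20] P0: store L2 := 27 | P0:M(27), P1:I, P2:I | bus: BusUpgr
[21] P0: load  L0 | P0:S(58), P1:I, P2:S(58) | bus: BusRd,Flush
[22] P2: store L2 := 28 | P0:I, P1:I, P2:M(28) | bus: BusRdX,Flush
[23] P0: store L1 := 73 | P0:M(73), P1:I, P2:I | bus: BusRdX,Flush
[24] P2: store L1 := 40 | P0:I, P1:I, P2:M(40) | bus: BusRdX,Flush
[25] P2: load  L0 | P0:S(58), P1:I, P2:S(58) | bus: none
[26] P2: load  L2 | P0:I, P1:I, P2:M(28) | bus: none
[27] P2: load  L1 | P0:I, P1:I, P2:M(40) | bus: none
[28] P2: store L0 := 68 | P0:I, P1:I, P2:M(68) | bus: BusUpgr
[29] P2: store L1 := 79 | P0:I, P1:I, P2:M(79) | bus: none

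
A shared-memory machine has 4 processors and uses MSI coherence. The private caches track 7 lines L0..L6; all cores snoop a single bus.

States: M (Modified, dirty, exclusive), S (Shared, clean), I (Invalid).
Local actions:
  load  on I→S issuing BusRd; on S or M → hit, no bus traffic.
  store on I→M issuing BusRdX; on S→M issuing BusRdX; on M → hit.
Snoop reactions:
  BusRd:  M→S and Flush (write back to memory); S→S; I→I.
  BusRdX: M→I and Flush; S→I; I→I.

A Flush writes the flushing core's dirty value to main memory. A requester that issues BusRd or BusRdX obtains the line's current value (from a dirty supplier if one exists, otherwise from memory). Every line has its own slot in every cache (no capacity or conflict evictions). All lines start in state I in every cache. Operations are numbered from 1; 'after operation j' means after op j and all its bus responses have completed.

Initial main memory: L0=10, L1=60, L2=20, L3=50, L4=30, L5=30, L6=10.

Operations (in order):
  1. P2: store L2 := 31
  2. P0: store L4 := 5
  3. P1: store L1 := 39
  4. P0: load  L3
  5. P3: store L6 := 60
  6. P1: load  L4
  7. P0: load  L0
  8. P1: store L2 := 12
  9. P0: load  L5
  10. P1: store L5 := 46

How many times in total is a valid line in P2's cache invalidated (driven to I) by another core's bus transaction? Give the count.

invalidations = 1

  op1 P2: store L2 := 31 → I/I/M/I on L2; bus BusRdX; mem=20
  op2 P0: store L4 := 5 → M/I/I/I on L4; bus BusRdX; mem=30
  op3 P1: store L1 := 39 → I/M/I/I on L1; bus BusRdX; mem=60
  op4 P0: load  L3 → S/I/I/I on L3; bus BusRd; mem=50
  op5 P3: store L6 := 60 → I/I/I/M on L6; bus BusRdX; mem=10
  op6 P1: load  L4 → S/S/I/I on L4; bus BusRd Flush; mem=5
  op7 P0: load  L0 → S/I/I/I on L0; bus BusRd; mem=10
  op8 P1: store L2 := 12 → I/M/I/I on L2; bus BusRdX Flush; mem=31
  op9 P0: load  L5 → S/I/I/I on L5; bus BusRd; mem=30
  op10 P1: store L5 := 46 → I/M/I/I on L5; bus BusRdX; mem=30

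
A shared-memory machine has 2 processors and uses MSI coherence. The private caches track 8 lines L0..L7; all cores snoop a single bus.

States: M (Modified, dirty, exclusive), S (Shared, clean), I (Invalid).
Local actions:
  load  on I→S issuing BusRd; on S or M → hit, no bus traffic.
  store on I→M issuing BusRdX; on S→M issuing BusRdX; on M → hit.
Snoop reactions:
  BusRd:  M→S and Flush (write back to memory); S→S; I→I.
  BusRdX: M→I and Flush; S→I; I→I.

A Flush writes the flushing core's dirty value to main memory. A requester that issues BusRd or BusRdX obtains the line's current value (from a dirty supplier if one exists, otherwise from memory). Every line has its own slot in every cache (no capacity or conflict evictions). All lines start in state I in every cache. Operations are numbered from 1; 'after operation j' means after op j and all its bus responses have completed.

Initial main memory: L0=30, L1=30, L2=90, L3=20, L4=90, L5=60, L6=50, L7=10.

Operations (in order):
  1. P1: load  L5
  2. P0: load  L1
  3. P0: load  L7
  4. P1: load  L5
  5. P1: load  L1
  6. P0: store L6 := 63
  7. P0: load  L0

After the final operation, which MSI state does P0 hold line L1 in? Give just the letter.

state = S

1. P1: load  L5  bus=[BusRd]  L5: P0=I P1=S  mem[L5]=60
2. P0: load  L1  bus=[BusRd]  L1: P0=S P1=I  mem[L1]=30
3. P0: load  L7  bus=[BusRd]  L7: P0=S P1=I  mem[L7]=10
4. P1: load  L5  bus=[-]  L5: P0=I P1=S  mem[L5]=60
5. P1: load  L1  bus=[BusRd]  L1: P0=S P1=S  mem[L1]=30
6. P0: store L6 := 63  bus=[BusRdX]  L6: P0=M P1=I  mem[L6]=50
7. P0: load  L0  bus=[BusRd]  L0: P0=S P1=I  mem[L0]=30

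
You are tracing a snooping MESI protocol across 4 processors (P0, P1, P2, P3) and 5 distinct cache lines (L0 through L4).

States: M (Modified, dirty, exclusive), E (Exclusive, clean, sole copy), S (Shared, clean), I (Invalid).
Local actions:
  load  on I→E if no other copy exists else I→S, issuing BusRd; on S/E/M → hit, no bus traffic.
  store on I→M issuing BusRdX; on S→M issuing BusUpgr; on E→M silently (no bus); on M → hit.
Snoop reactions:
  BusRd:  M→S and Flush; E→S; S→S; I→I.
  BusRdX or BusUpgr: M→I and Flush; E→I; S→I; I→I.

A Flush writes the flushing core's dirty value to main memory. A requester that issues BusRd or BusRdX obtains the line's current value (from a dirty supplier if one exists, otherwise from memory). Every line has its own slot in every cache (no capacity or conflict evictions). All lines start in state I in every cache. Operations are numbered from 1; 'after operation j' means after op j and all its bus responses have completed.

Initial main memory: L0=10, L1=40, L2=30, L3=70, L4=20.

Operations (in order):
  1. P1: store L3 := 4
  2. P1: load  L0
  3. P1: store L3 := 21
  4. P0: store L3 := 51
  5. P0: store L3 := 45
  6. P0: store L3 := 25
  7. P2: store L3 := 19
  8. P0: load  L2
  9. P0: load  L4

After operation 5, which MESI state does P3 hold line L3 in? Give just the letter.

state = I

1. P1: store L3 := 4  bus=[BusRdX]  L3: P0=I P1=M P2=I P3=I  mem[L3]=70
2. P1: load  L0  bus=[BusRd]  L0: P0=I P1=E P2=I P3=I  mem[L0]=10
3. P1: store L3 := 21  bus=[-]  L3: P0=I P1=M P2=I P3=I  mem[L3]=70
4. P0: store L3 := 51  bus=[BusRdX,Flush]  L3: P0=M P1=I P2=I P3=I  mem[L3]=21
5. P0: store L3 := 45  bus=[-]  L3: P0=M P1=I P2=I P3=I  mem[L3]=21
6. P0: store L3 := 25  bus=[-]  L3: P0=M P1=I P2=I P3=I  mem[L3]=21
7. P2: store L3 := 19  bus=[BusRdX,Flush]  L3: P0=I P1=I P2=M P3=I  mem[L3]=25
8. P0: load  L2  bus=[BusRd]  L2: P0=E P1=I P2=I P3=I  mem[L2]=30
9. P0: load  L4  bus=[BusRd]  L4: P0=E P1=I P2=I P3=I  mem[L4]=20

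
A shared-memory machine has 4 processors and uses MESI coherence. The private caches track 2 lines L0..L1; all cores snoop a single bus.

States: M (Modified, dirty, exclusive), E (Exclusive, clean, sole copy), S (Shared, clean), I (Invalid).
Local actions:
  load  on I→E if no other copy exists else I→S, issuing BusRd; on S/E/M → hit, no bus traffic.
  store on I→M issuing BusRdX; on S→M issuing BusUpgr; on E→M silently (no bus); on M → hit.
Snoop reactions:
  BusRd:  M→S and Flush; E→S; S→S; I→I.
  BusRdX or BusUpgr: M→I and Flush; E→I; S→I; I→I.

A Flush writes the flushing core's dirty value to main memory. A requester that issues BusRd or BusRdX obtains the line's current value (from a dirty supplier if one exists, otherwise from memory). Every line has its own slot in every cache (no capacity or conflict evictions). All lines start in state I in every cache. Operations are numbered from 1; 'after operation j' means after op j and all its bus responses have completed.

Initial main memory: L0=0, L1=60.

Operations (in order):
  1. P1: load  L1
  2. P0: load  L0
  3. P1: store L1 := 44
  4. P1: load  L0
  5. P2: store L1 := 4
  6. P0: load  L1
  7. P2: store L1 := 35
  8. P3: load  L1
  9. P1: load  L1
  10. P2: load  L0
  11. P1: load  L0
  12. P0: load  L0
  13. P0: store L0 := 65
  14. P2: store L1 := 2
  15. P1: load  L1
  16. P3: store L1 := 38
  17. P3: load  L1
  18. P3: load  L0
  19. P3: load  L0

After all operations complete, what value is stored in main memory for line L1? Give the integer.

[1] P1: load  L1 | P0:I, P1:E(60), P2:I, P3:I | bus: BusRd
[2] P0: load  L0 | P0:E(0), P1:I, P2:I, P3:I | bus: BusRd
[3] P1: store L1 := 44 | P0:I, P1:M(44), P2:I, P3:I | bus: none
[4] P1: load  L0 | P0:S(0), P1:S(0), P2:I, P3:I | bus: BusRd
[5] P2: store L1 := 4 | P0:I, P1:I, P2:M(4), P3:I | bus: BusRdX,Flush
[6] P0: load  L1 | P0:S(4), P1:I, P2:S(4), P3:I | bus: BusRd,Flush
[7] P2: store L1 := 35 | P0:I, P1:I, P2:M(35), P3:I | bus: BusUpgr
[8] P3: load  L1 | P0:I, P1:I, P2:S(35), P3:S(35) | bus: BusRd,Flush
[9] P1: load  L1 | P0:I, P1:S(35), P2:S(35), P3:S(35) | bus: BusRd
[10] P2: load  L0 | P0:S(0), P1:S(0), P2:S(0), P3:I | bus: BusRd
[11] P1: load  L0 | P0:S(0), P1:S(0), P2:S(0), P3:I | bus: none
[12] P0: load  L0 | P0:S(0), P1:S(0), P2:S(0), P3:I | bus: none
[13] P0: store L0 := 65 | P0:M(65), P1:I, P2:I, P3:I | bus: BusUpgr
[14] P2: store L1 := 2 | P0:I, P1:I, P2:M(2), P3:I | bus: BusUpgr
[15] P1: load  L1 | P0:I, P1:S(2), P2:S(2), P3:I | bus: BusRd,Flush
[16] P3: store L1 := 38 | P0:I, P1:I, P2:I, P3:M(38) | bus: BusRdX
[17] P3: load  L1 | P0:I, P1:I, P2:I, P3:M(38) | bus: none
[18] P3: load  L0 | P0:S(65), P1:I, P2:I, P3:S(65) | bus: BusRd,Flush
[19] P3: load  L0 | P0:S(65), P1:I, P2:I, P3:S(65) | bus: none

memory[L1] = 2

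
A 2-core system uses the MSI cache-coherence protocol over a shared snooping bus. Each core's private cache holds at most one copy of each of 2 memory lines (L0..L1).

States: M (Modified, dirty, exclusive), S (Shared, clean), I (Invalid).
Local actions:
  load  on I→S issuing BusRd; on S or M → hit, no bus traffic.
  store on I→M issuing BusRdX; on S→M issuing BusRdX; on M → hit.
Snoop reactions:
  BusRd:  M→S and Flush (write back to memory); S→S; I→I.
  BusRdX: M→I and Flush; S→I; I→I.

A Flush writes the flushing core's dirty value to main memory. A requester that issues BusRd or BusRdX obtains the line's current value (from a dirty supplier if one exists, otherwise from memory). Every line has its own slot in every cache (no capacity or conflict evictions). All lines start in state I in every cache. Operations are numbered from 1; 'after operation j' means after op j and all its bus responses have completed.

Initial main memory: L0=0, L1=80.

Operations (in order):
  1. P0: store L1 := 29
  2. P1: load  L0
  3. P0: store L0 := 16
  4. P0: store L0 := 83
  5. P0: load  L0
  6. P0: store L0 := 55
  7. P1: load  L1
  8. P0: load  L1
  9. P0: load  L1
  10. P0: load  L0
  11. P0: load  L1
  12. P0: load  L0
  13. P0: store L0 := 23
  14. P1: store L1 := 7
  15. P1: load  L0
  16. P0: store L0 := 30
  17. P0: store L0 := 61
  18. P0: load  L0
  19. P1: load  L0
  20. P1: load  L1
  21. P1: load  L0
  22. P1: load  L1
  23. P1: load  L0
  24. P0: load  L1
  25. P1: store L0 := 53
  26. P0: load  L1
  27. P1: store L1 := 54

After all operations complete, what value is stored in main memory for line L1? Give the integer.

memory[L1] = 7

step 1: P0: store L1 := 29  ⟶  MI  (L1)  txn=BusRdX  M[L1]=80
step 2: P1: load  L0  ⟶  IS  (L0)  txn=BusRd  M[L0]=0
step 3: P0: store L0 := 16  ⟶  MI  (L0)  txn=BusRdX  M[L0]=0
step 4: P0: store L0 := 83  ⟶  MI  (L0)  txn=∅  M[L0]=0
step 5: P0: load  L0  ⟶  MI  (L0)  txn=∅  M[L0]=0
step 6: P0: store L0 := 55  ⟶  MI  (L0)  txn=∅  M[L0]=0
step 7: P1: load  L1  ⟶  SS  (L1)  txn=BusRd+Flush  M[L1]=29
step 8: P0: load  L1  ⟶  SS  (L1)  txn=∅  M[L1]=29
step 9: P0: load  L1  ⟶  SS  (L1)  txn=∅  M[L1]=29
step 10: P0: load  L0  ⟶  MI  (L0)  txn=∅  M[L0]=0
step 11: P0: load  L1  ⟶  SS  (L1)  txn=∅  M[L1]=29
step 12: P0: load  L0  ⟶  MI  (L0)  txn=∅  M[L0]=0
step 13: P0: store L0 := 23  ⟶  MI  (L0)  txn=∅  M[L0]=0
step 14: P1: store L1 := 7  ⟶  IM  (L1)  txn=BusRdX  M[L1]=29
step 15: P1: load  L0  ⟶  SS  (L0)  txn=BusRd+Flush  M[L0]=23
step 16: P0: store L0 := 30  ⟶  MI  (L0)  txn=BusRdX  M[L0]=23
step 17: P0: store L0 := 61  ⟶  MI  (L0)  txn=∅  M[L0]=23
step 18: P0: load  L0  ⟶  MI  (L0)  txn=∅  M[L0]=23
step 19: P1: load  L0  ⟶  SS  (L0)  txn=BusRd+Flush  M[L0]=61
step 20: P1: load  L1  ⟶  IM  (L1)  txn=∅  M[L1]=29
step 21: P1: load  L0  ⟶  SS  (L0)  txn=∅  M[L0]=61
step 22: P1: load  L1  ⟶  IM  (L1)  txn=∅  M[L1]=29
step 23: P1: load  L0  ⟶  SS  (L0)  txn=∅  M[L0]=61
step 24: P0: load  L1  ⟶  SS  (L1)  txn=BusRd+Flush  M[L1]=7
step 25: P1: store L0 := 53  ⟶  IM  (L0)  txn=BusRdX  M[L0]=61
step 26: P0: load  L1  ⟶  SS  (L1)  txn=∅  M[L1]=7
step 27: P1: store L1 := 54  ⟶  IM  (L1)  txn=BusRdX  M[L1]=7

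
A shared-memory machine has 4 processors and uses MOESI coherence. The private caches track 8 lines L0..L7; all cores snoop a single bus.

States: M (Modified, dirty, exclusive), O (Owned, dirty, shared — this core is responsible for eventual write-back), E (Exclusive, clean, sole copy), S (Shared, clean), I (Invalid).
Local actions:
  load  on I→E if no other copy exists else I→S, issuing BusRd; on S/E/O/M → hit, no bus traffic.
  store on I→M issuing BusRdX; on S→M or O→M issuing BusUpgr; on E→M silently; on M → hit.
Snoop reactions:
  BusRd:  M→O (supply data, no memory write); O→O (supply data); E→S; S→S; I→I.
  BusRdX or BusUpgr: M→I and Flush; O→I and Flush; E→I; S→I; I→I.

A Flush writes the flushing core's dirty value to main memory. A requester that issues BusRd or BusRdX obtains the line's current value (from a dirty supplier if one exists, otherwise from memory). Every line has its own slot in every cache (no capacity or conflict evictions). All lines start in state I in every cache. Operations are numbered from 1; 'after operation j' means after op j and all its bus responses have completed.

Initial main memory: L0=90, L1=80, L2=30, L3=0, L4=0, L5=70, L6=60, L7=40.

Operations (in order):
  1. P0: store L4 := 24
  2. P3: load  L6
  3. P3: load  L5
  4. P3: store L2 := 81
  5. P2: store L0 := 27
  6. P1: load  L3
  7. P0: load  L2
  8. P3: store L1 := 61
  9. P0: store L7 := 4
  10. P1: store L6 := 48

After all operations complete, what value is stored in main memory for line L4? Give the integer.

  op1 P0: store L4 := 24 → M/I/I/I on L4; bus BusRdX; mem=0
  op2 P3: load  L6 → I/I/I/E on L6; bus BusRd; mem=60
  op3 P3: load  L5 → I/I/I/E on L5; bus BusRd; mem=70
  op4 P3: store L2 := 81 → I/I/I/M on L2; bus BusRdX; mem=30
  op5 P2: store L0 := 27 → I/I/M/I on L0; bus BusRdX; mem=90
  op6 P1: load  L3 → I/E/I/I on L3; bus BusRd; mem=0
  op7 P0: load  L2 → S/I/I/O on L2; bus BusRd; mem=30
  op8 P3: store L1 := 61 → I/I/I/M on L1; bus BusRdX; mem=80
  op9 P0: store L7 := 4 → M/I/I/I on L7; bus BusRdX; mem=40
  op10 P1: store L6 := 48 → I/M/I/I on L6; bus BusRdX; mem=60

memory[L4] = 0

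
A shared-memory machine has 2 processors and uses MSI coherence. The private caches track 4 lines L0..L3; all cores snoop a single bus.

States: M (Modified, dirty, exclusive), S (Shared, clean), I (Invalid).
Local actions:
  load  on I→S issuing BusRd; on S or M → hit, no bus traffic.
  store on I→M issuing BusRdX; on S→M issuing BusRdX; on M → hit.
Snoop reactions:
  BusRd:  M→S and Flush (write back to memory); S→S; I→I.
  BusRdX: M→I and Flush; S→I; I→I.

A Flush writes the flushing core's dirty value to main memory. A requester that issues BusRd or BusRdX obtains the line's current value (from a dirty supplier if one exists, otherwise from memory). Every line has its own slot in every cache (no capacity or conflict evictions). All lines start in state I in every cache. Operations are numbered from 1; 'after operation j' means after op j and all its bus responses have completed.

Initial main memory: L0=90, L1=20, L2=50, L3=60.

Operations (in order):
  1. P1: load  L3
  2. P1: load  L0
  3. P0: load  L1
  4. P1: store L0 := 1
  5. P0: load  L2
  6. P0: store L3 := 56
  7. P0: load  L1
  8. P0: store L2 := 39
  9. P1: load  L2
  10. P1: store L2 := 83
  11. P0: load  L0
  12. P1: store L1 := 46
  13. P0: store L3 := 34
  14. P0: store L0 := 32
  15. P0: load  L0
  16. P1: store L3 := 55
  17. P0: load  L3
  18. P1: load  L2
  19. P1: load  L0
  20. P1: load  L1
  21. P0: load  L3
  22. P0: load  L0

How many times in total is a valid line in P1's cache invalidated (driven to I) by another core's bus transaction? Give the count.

  op1 P1: load  L3 → I/S on L3; bus BusRd; mem=60
  op2 P1: load  L0 → I/S on L0; bus BusRd; mem=90
  op3 P0: load  L1 → S/I on L1; bus BusRd; mem=20
  op4 P1: store L0 := 1 → I/M on L0; bus BusRdX; mem=90
  op5 P0: load  L2 → S/I on L2; bus BusRd; mem=50
  op6 P0: store L3 := 56 → M/I on L3; bus BusRdX; mem=60
  op7 P0: load  L1 → S/I on L1; bus (none); mem=20
  op8 P0: store L2 := 39 → M/I on L2; bus BusRdX; mem=50
  op9 P1: load  L2 → S/S on L2; bus BusRd Flush; mem=39
  op10 P1: store L2 := 83 → I/M on L2; bus BusRdX; mem=39
  op11 P0: load  L0 → S/S on L0; bus BusRd Flush; mem=1
  op12 P1: store L1 := 46 → I/M on L1; bus BusRdX; mem=20
  op13 P0: store L3 := 34 → M/I on L3; bus (none); mem=60
  op14 P0: store L0 := 32 → M/I on L0; bus BusRdX; mem=1
  op15 P0: load  L0 → M/I on L0; bus (none); mem=1
  op16 P1: store L3 := 55 → I/M on L3; bus BusRdX Flush; mem=34
  op17 P0: load  L3 → S/S on L3; bus BusRd Flush; mem=55
  op18 P1: load  L2 → I/M on L2; bus (none); mem=39
  op19 P1: load  L0 → S/S on L0; bus BusRd Flush; mem=32
  op20 P1: load  L1 → I/M on L1; bus (none); mem=20
  op21 P0: load  L3 → S/S on L3; bus (none); mem=55
  op22 P0: load  L0 → S/S on L0; bus (none); mem=32

invalidations = 2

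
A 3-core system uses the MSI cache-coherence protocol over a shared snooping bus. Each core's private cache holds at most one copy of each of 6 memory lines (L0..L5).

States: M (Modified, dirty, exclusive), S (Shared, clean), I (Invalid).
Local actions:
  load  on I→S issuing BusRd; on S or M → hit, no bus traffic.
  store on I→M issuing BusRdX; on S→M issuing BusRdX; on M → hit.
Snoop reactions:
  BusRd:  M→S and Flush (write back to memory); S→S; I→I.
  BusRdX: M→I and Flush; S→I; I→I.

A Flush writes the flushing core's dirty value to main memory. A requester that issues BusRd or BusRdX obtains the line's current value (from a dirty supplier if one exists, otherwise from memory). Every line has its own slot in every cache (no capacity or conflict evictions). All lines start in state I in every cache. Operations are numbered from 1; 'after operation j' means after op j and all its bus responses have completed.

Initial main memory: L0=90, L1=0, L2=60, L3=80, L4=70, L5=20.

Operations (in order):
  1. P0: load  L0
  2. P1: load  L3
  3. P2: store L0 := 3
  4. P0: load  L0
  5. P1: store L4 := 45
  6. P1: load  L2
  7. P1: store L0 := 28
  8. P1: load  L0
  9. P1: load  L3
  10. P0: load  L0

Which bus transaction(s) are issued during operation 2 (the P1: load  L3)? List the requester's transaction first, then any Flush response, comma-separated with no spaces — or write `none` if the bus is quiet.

[1] P0: load  L0 | P0:S(90), P1:I, P2:I | bus: BusRd
[2] P1: load  L3 | P0:I, P1:S(80), P2:I | bus: BusRd
[3] P2: store L0 := 3 | P0:I, P1:I, P2:M(3) | bus: BusRdX
[4] P0: load  L0 | P0:S(3), P1:I, P2:S(3) | bus: BusRd,Flush
[5] P1: store L4 := 45 | P0:I, P1:M(45), P2:I | bus: BusRdX
[6] P1: load  L2 | P0:I, P1:S(60), P2:I | bus: BusRd
[7] P1: store L0 := 28 | P0:I, P1:M(28), P2:I | bus: BusRdX
[8] P1: load  L0 | P0:I, P1:M(28), P2:I | bus: none
[9] P1: load  L3 | P0:I, P1:S(80), P2:I | bus: none
[10] P0: load  L0 | P0:S(28), P1:S(28), P2:I | bus: BusRd,Flush

bus = BusRd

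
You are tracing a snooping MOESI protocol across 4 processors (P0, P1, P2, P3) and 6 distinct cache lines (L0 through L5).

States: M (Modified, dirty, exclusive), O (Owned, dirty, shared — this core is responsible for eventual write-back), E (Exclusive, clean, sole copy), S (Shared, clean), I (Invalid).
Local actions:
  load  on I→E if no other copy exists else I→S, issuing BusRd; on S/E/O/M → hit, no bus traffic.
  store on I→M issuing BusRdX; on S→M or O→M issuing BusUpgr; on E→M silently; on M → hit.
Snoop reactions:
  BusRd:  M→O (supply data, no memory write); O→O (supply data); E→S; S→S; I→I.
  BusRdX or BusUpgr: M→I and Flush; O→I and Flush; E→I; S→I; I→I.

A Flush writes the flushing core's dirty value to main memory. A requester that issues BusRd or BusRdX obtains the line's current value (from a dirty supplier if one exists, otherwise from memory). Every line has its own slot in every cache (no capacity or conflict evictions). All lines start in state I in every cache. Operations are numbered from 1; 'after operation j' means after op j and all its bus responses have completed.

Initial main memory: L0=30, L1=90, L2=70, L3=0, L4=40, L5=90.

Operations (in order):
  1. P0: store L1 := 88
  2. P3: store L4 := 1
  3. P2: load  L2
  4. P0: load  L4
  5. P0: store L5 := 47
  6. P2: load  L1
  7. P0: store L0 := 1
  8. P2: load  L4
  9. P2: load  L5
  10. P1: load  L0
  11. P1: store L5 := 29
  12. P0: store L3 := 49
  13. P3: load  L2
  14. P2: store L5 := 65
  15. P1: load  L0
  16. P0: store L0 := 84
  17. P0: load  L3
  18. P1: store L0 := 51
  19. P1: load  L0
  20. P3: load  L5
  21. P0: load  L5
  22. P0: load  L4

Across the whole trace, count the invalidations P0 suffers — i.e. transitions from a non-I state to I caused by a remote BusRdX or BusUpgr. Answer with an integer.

1. P0: store L1 := 88  bus=[BusRdX]  L1: P0=M P1=I P2=I P3=I  mem[L1]=90
2. P3: store L4 := 1  bus=[BusRdX]  L4: P0=I P1=I P2=I P3=M  mem[L4]=40
3. P2: load  L2  bus=[BusRd]  L2: P0=I P1=I P2=E P3=I  mem[L2]=70
4. P0: load  L4  bus=[BusRd]  L4: P0=S P1=I P2=I P3=O  mem[L4]=40
5. P0: store L5 := 47  bus=[BusRdX]  L5: P0=M P1=I P2=I P3=I  mem[L5]=90
6. P2: load  L1  bus=[BusRd]  L1: P0=O P1=I P2=S P3=I  mem[L1]=90
7. P0: store L0 := 1  bus=[BusRdX]  L0: P0=M P1=I P2=I P3=I  mem[L0]=30
8. P2: load  L4  bus=[BusRd]  L4: P0=S P1=I P2=S P3=O  mem[L4]=40
9. P2: load  L5  bus=[BusRd]  L5: P0=O P1=I P2=S P3=I  mem[L5]=90
10. P1: load  L0  bus=[BusRd]  L0: P0=O P1=S P2=I P3=I  mem[L0]=30
11. P1: store L5 := 29  bus=[BusRdX,Flush]  L5: P0=I P1=M P2=I P3=I  mem[L5]=47
12. P0: store L3 := 49  bus=[BusRdX]  L3: P0=M P1=I P2=I P3=I  mem[L3]=0
13. P3: load  L2  bus=[BusRd]  L2: P0=I P1=I P2=S P3=S  mem[L2]=70
14. P2: store L5 := 65  bus=[BusRdX,Flush]  L5: P0=I P1=I P2=M P3=I  mem[L5]=29
15. P1: load  L0  bus=[-]  L0: P0=O P1=S P2=I P3=I  mem[L0]=30
16. P0: store L0 := 84  bus=[BusUpgr]  L0: P0=M P1=I P2=I P3=I  mem[L0]=30
17. P0: load  L3  bus=[-]  L3: P0=M P1=I P2=I P3=I  mem[L3]=0
18. P1: store L0 := 51  bus=[BusRdX,Flush]  L0: P0=I P1=M P2=I P3=I  mem[L0]=84
19. P1: load  L0  bus=[-]  L0: P0=I P1=M P2=I P3=I  mem[L0]=84
20. P3: load  L5  bus=[BusRd]  L5: P0=I P1=I P2=O P3=S  mem[L5]=29
21. P0: load  L5  bus=[BusRd]  L5: P0=S P1=I P2=O P3=S  mem[L5]=29
22. P0: load  L4  bus=[-]  L4: P0=S P1=I P2=S P3=O  mem[L4]=40

invalidations = 2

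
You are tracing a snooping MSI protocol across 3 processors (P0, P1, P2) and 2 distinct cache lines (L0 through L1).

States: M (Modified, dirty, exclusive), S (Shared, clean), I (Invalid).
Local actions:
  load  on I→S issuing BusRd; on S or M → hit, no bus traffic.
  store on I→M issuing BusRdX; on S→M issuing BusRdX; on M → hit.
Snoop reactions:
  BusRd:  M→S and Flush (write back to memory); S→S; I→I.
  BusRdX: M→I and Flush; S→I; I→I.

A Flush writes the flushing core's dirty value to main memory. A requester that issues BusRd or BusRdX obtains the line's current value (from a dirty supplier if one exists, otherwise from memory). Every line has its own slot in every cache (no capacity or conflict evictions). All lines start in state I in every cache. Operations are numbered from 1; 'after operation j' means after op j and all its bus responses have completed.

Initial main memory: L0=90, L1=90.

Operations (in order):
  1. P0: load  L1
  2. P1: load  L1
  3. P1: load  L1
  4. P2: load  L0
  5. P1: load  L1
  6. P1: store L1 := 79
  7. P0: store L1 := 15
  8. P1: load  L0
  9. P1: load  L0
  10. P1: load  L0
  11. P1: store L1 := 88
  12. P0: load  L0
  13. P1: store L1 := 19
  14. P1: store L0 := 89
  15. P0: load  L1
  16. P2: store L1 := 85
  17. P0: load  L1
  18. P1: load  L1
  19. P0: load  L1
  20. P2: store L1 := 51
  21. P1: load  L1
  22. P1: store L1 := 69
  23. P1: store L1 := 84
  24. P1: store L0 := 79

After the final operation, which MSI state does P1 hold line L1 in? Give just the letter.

state = M

[1] P0: load  L1 | P0:S(90), P1:I, P2:I | bus: BusRd
[2] P1: load  L1 | P0:S(90), P1:S(90), P2:I | bus: BusRd
[3] P1: load  L1 | P0:S(90), P1:S(90), P2:I | bus: none
[4] P2: load  L0 | P0:I, P1:I, P2:S(90) | bus: BusRd
[5] P1: load  L1 | P0:S(90), P1:S(90), P2:I | bus: none
[6] P1: store L1 := 79 | P0:I, P1:M(79), P2:I | bus: BusRdX
[7] P0: store L1 := 15 | P0:M(15), P1:I, P2:I | bus: BusRdX,Flush
[8] P1: load  L0 | P0:I, P1:S(90), P2:S(90) | bus: BusRd
[9] P1: load  L0 | P0:I, P1:S(90), P2:S(90) | bus: none
[10] P1: load  L0 | P0:I, P1:S(90), P2:S(90) | bus: none
[11] P1: store L1 := 88 | P0:I, P1:M(88), P2:I | bus: BusRdX,Flush
[12] P0: load  L0 | P0:S(90), P1:S(90), P2:S(90) | bus: BusRd
[13] P1: store L1 := 19 | P0:I, P1:M(19), P2:I | bus: none
[14] P1: store L0 := 89 | P0:I, P1:M(89), P2:I | bus: BusRdX
[15] P0: load  L1 | P0:S(19), P1:S(19), P2:I | bus: BusRd,Flush
[16] P2: store L1 := 85 | P0:I, P1:I, P2:M(85) | bus: BusRdX
[17] P0: load  L1 | P0:S(85), P1:I, P2:S(85) | bus: BusRd,Flush
[18] P1: load  L1 | P0:S(85), P1:S(85), P2:S(85) | bus: BusRd
[19] P0: load  L1 | P0:S(85), P1:S(85), P2:S(85) | bus: none
[20] P2: store L1 := 51 | P0:I, P1:I, P2:M(51) | bus: BusRdX
[21] P1: load  L1 | P0:I, P1:S(51), P2:S(51) | bus: BusRd,Flush
[22] P1: store L1 := 69 | P0:I, P1:M(69), P2:I | bus: BusRdX
[23] P1: store L1 := 84 | P0:I, P1:M(84), P2:I | bus: none
[24] P1: store L0 := 79 | P0:I, P1:M(79), P2:I | bus: none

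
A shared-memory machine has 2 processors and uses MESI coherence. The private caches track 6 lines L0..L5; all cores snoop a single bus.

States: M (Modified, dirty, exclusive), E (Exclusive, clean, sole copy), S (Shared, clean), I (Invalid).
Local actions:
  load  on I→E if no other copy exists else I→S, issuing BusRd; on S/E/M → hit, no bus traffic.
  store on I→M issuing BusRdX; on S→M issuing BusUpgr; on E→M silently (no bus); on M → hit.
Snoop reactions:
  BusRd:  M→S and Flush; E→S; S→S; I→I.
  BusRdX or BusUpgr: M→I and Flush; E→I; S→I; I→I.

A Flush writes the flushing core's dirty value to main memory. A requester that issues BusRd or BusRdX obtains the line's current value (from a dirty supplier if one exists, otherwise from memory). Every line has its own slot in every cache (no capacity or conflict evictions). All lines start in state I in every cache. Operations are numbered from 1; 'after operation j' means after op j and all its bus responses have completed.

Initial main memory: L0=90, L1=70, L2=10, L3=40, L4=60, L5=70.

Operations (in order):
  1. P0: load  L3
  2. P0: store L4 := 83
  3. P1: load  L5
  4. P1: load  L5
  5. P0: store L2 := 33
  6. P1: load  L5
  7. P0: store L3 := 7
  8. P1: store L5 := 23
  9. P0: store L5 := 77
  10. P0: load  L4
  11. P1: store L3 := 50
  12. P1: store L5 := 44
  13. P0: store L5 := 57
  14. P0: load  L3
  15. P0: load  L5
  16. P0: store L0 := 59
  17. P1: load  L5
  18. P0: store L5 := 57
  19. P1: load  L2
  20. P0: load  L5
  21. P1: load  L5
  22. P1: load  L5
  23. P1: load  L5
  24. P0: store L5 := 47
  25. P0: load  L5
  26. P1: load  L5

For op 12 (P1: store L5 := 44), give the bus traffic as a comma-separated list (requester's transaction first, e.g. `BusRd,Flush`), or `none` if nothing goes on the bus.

1. P0: load  L3  bus=[BusRd]  L3: P0=E P1=I  mem[L3]=40
2. P0: store L4 := 83  bus=[BusRdX]  L4: P0=M P1=I  mem[L4]=60
3. P1: load  L5  bus=[BusRd]  L5: P0=I P1=E  mem[L5]=70
4. P1: load  L5  bus=[-]  L5: P0=I P1=E  mem[L5]=70
5. P0: store L2 := 33  bus=[BusRdX]  L2: P0=M P1=I  mem[L2]=10
6. P1: load  L5  bus=[-]  L5: P0=I P1=E  mem[L5]=70
7. P0: store L3 := 7  bus=[-]  L3: P0=M P1=I  mem[L3]=40
8. P1: store L5 := 23  bus=[-]  L5: P0=I P1=M  mem[L5]=70
9. P0: store L5 := 77  bus=[BusRdX,Flush]  L5: P0=M P1=I  mem[L5]=23
10. P0: load  L4  bus=[-]  L4: P0=M P1=I  mem[L4]=60
11. P1: store L3 := 50  bus=[BusRdX,Flush]  L3: P0=I P1=M  mem[L3]=7
12. P1: store L5 := 44  bus=[BusRdX,Flush]  L5: P0=I P1=M  mem[L5]=77
13. P0: store L5 := 57  bus=[BusRdX,Flush]  L5: P0=M P1=I  mem[L5]=44
14. P0: load  L3  bus=[BusRd,Flush]  L3: P0=S P1=S  mem[L3]=50
15. P0: load  L5  bus=[-]  L5: P0=M P1=I  mem[L5]=44
16. P0: store L0 := 59  bus=[BusRdX]  L0: P0=M P1=I  mem[L0]=90
17. P1: load  L5  bus=[BusRd,Flush]  L5: P0=S P1=S  mem[L5]=57
18. P0: store L5 := 57  bus=[BusUpgr]  L5: P0=M P1=I  mem[L5]=57
19. P1: load  L2  bus=[BusRd,Flush]  L2: P0=S P1=S  mem[L2]=33
20. P0: load  L5  bus=[-]  L5: P0=M P1=I  mem[L5]=57
21. P1: load  L5  bus=[BusRd,Flush]  L5: P0=S P1=S  mem[L5]=57
22. P1: load  L5  bus=[-]  L5: P0=S P1=S  mem[L5]=57
23. P1: load  L5  bus=[-]  L5: P0=S P1=S  mem[L5]=57
24. P0: store L5 := 47  bus=[BusUpgr]  L5: P0=M P1=I  mem[L5]=57
25. P0: load  L5  bus=[-]  L5: P0=M P1=I  mem[L5]=57
26. P1: load  L5  bus=[BusRd,Flush]  L5: P0=S P1=S  mem[L5]=47

bus = BusRdX,Flush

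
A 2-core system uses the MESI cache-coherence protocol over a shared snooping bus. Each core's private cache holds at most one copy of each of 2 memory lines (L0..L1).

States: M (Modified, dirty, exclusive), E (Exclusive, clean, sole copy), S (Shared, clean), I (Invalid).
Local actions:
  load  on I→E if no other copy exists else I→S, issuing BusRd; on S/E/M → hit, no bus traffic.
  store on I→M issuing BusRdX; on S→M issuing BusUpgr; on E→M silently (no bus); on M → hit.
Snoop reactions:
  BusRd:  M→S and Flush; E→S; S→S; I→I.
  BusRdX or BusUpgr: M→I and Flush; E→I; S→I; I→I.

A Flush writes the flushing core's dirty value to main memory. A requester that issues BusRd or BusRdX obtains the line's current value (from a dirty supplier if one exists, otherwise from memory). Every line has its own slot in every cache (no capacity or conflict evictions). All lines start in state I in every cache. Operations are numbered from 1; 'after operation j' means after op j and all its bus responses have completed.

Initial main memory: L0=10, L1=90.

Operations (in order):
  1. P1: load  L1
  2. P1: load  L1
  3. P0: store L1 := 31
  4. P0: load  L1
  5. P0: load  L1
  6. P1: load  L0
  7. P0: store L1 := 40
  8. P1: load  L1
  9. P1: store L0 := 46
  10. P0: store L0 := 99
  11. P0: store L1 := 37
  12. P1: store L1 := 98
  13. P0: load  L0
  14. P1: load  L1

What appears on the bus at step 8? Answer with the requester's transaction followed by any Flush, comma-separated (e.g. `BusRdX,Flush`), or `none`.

[1] P1: load  L1 | P0:I, P1:E(90) | bus: BusRd
[2] P1: load  L1 | P0:I, P1:E(90) | bus: none
[3] P0: store L1 := 31 | P0:M(31), P1:I | bus: BusRdX
[4] P0: load  L1 | P0:M(31), P1:I | bus: none
[5] P0: load  L1 | P0:M(31), P1:I | bus: none
[6] P1: load  L0 | P0:I, P1:E(10) | bus: BusRd
[7] P0: store L1 := 40 | P0:M(40), P1:I | bus: none
[8] P1: load  L1 | P0:S(40), P1:S(40) | bus: BusRd,Flush
[9] P1: store L0 := 46 | P0:I, P1:M(46) | bus: none
[10] P0: store L0 := 99 | P0:M(99), P1:I | bus: BusRdX,Flush
[11] P0: store L1 := 37 | P0:M(37), P1:I | bus: BusUpgr
[12] P1: store L1 := 98 | P0:I, P1:M(98) | bus: BusRdX,Flush
[13] P0: load  L0 | P0:M(99), P1:I | bus: none
[14] P1: load  L1 | P0:I, P1:M(98) | bus: none

bus = BusRd,Flush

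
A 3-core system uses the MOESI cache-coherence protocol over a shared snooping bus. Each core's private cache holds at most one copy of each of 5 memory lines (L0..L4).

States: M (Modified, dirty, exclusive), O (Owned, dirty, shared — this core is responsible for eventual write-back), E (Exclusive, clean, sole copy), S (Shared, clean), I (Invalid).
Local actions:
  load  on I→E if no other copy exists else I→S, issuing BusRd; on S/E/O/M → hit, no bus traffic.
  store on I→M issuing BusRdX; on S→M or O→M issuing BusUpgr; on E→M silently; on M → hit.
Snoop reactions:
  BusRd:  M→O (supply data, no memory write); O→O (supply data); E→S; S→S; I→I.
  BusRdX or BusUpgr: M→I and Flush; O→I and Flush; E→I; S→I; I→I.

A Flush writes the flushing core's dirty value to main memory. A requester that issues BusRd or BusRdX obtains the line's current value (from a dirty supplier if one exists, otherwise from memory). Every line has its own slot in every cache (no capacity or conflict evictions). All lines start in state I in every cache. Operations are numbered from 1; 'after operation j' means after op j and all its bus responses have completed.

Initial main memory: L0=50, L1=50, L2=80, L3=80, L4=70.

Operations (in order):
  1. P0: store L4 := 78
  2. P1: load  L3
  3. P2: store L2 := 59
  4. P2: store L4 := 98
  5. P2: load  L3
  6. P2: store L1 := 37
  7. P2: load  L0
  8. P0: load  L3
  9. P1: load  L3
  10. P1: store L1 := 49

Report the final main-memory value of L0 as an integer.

step 1: P0: store L4 := 78  ⟶  MII  (L4)  txn=BusRdX  M[L4]=70
step 2: P1: load  L3  ⟶  IEI  (L3)  txn=BusRd  M[L3]=80
step 3: P2: store L2 := 59  ⟶  IIM  (L2)  txn=BusRdX  M[L2]=80
step 4: P2: store L4 := 98  ⟶  IIM  (L4)  txn=BusRdX+Flush  M[L4]=78
step 5: P2: load  L3  ⟶  ISS  (L3)  txn=BusRd  M[L3]=80
step 6: P2: store L1 := 37  ⟶  IIM  (L1)  txn=BusRdX  M[L1]=50
step 7: P2: load  L0  ⟶  IIE  (L0)  txn=BusRd  M[L0]=50
step 8: P0: load  L3  ⟶  SSS  (L3)  txn=BusRd  M[L3]=80
step 9: P1: load  L3  ⟶  SSS  (L3)  txn=∅  M[L3]=80
step 10: P1: store L1 := 49  ⟶  IMI  (L1)  txn=BusRdX+Flush  M[L1]=37

memory[L0] = 50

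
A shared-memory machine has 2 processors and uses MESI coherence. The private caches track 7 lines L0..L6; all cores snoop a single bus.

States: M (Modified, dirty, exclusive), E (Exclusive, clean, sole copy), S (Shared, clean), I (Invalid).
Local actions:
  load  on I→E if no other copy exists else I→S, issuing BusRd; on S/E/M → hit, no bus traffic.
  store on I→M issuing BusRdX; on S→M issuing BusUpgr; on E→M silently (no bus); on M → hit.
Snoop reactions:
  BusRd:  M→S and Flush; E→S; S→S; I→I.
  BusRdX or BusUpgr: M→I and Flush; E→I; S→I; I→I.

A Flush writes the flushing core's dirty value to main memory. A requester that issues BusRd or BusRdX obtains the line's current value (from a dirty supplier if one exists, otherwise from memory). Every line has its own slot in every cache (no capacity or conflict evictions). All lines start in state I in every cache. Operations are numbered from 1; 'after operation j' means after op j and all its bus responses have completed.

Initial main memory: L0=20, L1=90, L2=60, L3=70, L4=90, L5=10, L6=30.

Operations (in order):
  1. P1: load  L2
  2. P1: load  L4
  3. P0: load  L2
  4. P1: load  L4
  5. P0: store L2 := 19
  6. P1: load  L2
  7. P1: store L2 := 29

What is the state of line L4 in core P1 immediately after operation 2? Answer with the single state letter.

state = E

step 1: P1: load  L2  ⟶  IE  (L2)  txn=BusRd  M[L2]=60
step 2: P1: load  L4  ⟶  IE  (L4)  txn=BusRd  M[L4]=90
step 3: P0: load  L2  ⟶  SS  (L2)  txn=BusRd  M[L2]=60
step 4: P1: load  L4  ⟶  IE  (L4)  txn=∅  M[L4]=90
step 5: P0: store L2 := 19  ⟶  MI  (L2)  txn=BusUpgr  M[L2]=60
step 6: P1: load  L2  ⟶  SS  (L2)  txn=BusRd+Flush  M[L2]=19
step 7: P1: store L2 := 29  ⟶  IM  (L2)  txn=BusUpgr  M[L2]=19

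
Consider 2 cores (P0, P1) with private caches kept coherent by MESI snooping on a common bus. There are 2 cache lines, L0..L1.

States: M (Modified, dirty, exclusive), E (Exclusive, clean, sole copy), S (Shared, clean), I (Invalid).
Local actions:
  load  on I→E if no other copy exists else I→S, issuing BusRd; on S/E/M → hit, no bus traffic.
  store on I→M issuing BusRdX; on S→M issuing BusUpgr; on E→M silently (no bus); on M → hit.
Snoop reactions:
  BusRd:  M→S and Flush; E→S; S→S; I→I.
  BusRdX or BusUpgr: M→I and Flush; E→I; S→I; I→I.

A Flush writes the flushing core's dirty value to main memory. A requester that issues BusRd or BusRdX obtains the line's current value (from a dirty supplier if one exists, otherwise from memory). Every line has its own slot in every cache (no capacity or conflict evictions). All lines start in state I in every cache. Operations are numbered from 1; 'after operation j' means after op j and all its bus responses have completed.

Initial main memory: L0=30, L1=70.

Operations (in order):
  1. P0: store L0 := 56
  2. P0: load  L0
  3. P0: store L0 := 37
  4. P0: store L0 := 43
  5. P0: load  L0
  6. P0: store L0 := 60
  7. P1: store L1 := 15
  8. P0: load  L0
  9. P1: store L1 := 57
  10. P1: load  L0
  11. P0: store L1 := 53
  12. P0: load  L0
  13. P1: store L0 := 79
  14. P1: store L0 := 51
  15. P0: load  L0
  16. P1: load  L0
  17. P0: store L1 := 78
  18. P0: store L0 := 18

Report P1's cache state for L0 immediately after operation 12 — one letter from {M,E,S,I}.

step 1: P0: store L0 := 56  ⟶  MI  (L0)  txn=BusRdX  M[L0]=30
step 2: P0: load  L0  ⟶  MI  (L0)  txn=∅  M[L0]=30
step 3: P0: store L0 := 37  ⟶  MI  (L0)  txn=∅  M[L0]=30
step 4: P0: store L0 := 43  ⟶  MI  (L0)  txn=∅  M[L0]=30
step 5: P0: load  L0  ⟶  MI  (L0)  txn=∅  M[L0]=30
step 6: P0: store L0 := 60  ⟶  MI  (L0)  txn=∅  M[L0]=30
step 7: P1: store L1 := 15  ⟶  IM  (L1)  txn=BusRdX  M[L1]=70
step 8: P0: load  L0  ⟶  MI  (L0)  txn=∅  M[L0]=30
step 9: P1: store L1 := 57  ⟶  IM  (L1)  txn=∅  M[L1]=70
step 10: P1: load  L0  ⟶  SS  (L0)  txn=BusRd+Flush  M[L0]=60
step 11: P0: store L1 := 53  ⟶  MI  (L1)  txn=BusRdX+Flush  M[L1]=57
step 12: P0: load  L0  ⟶  SS  (L0)  txn=∅  M[L0]=60
step 13: P1: store L0 := 79  ⟶  IM  (L0)  txn=BusUpgr  M[L0]=60
step 14: P1: store L0 := 51  ⟶  IM  (L0)  txn=∅  M[L0]=60
step 15: P0: load  L0  ⟶  SS  (L0)  txn=BusRd+Flush  M[L0]=51
step 16: P1: load  L0  ⟶  SS  (L0)  txn=∅  M[L0]=51
step 17: P0: store L1 := 78  ⟶  MI  (L1)  txn=∅  M[L1]=57
step 18: P0: store L0 := 18  ⟶  MI  (L0)  txn=BusUpgr  M[L0]=51

state = S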